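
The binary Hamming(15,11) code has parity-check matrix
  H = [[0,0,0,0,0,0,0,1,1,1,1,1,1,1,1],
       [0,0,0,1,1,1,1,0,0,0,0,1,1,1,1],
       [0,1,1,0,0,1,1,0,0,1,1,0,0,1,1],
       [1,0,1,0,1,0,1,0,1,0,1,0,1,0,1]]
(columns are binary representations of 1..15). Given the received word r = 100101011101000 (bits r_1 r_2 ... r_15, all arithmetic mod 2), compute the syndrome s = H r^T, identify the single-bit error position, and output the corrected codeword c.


s = (0, 1, 0, 0)^T, error position = 4, corrected codeword c = 100001011101000

Compute s = H r^T mod 2 one row at a time:
  s_1 = 1 + 1 + 1 + 0 + 1 + 0 + 0 + 0 = 4 ≡ 0 (mod 2).
  s_2 = 1 + 0 + 1 + 0 + 1 + 0 + 0 + 0 = 3 ≡ 1 (mod 2).
  s_3 = 0 + 0 + 1 + 0 + 1 + 0 + 0 + 0 = 2 ≡ 0 (mod 2).
  s_4 = 1 + 0 + 0 + 0 + 1 + 0 + 0 + 0 = 2 ≡ 0 (mod 2).
s = (0, 1, 0, 0)^T — this equals column 4 of H (binary 0100), so error is at position 4.
Correct: flip bit 4 of r = 100101011101000 to get c = 100001011101000.


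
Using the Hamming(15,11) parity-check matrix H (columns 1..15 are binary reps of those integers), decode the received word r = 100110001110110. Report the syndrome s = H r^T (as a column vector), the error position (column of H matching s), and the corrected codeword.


s = (1, 0, 1, 1)^T, error position = 11, corrected codeword c = 100110001100110

Compute s = H r^T mod 2 one row at a time:
  s_1 = 0 + 1 + 1 + 1 + 0 + 1 + 1 + 0 = 5 ≡ 1 (mod 2).
  s_2 = 1 + 1 + 0 + 0 + 0 + 1 + 1 + 0 = 4 ≡ 0 (mod 2).
  s_3 = 0 + 0 + 0 + 0 + 1 + 1 + 1 + 0 = 3 ≡ 1 (mod 2).
  s_4 = 1 + 0 + 1 + 0 + 1 + 1 + 1 + 0 = 5 ≡ 1 (mod 2).
s = (1, 0, 1, 1)^T — this equals column 11 of H (binary 1011), so error is at position 11.
Correct: flip bit 11 of r = 100110001110110 to get c = 100110001100110.


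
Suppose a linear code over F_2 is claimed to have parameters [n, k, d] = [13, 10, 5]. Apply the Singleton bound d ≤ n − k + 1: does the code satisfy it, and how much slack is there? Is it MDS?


Singleton RHS = n − k + 1 = 4, slack = -1, bound violated (no such code; not MDS).

Singleton bound: d ≤ n − k + 1.
Here n = 13, k = 10, so n − k + 1 = 4.
Given d = 5, check d ≤ 4: NO.
Slack = (n − k + 1) − d = -1.
The slack is negative: d = 5 exceeds n − k + 1 = 4 by 1, so the Singleton bound is violated and no linear [13, 10, 5]_2 code can exist. In particular it is not MDS (MDS requires d = n − k + 1 exactly).
Description: the claimed parameters are [13, 10, 5]_2; such a code would be impossible (violates the Singleton bound).


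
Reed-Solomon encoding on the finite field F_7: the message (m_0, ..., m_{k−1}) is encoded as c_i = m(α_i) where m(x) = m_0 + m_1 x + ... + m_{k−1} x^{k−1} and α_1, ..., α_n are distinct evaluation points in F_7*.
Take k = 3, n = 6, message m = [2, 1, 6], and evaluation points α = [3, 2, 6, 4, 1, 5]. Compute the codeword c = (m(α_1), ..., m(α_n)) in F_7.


c = [3, 0, 0, 4, 2, 3]

Message polynomial: m(x) = 2 + 1·x + 6·x^2 (mod 7).
For each evaluation point α_i, compute m(α_i) mod 7:
  α_1 = 3: Horner steps 6 → 5 → 3, so m(3) = 3.
  α_2 = 2: Horner steps 6 → 6 → 0, so m(2) = 0.
  α_3 = 6: Horner steps 6 → 2 → 0, so m(6) = 0.
  α_4 = 4: Horner steps 6 → 4 → 4, so m(4) = 4.
  α_5 = 1: Horner steps 6 → 0 → 2, so m(1) = 2.
  α_6 = 5: Horner steps 6 → 3 → 3, so m(5) = 3.
Codeword c = [3, 0, 0, 4, 2, 3] ∈ F_7^6.


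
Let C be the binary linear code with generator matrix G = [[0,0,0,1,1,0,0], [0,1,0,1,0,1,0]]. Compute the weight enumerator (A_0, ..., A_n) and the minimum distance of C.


Weight distribution: A_0 = 1, A_2 = 1, A_3 = 2. Minimum distance d = 2.

Enumerate all 2^2 = 4 messages m ∈ F_2^2.
For each, compute codeword c = mG in F_2^7, then tally its weight.
  m = 00 → c = 0000000, weight = 0.
  m = 10 → c = 0001100, weight = 2.
  m = 01 → c = 0101010, weight = 3.
  m = 11 → c = 0100110, weight = 3.
Tally weights:
  weight 0: 1 codewords.
  weight 2: 1 codewords.
  weight 3: 2 codewords.
Minimum distance d = smallest w > 0 with A_w > 0 = 2.
Sanity: Σ A_w = 4 = 2^2 = 4 ✓.


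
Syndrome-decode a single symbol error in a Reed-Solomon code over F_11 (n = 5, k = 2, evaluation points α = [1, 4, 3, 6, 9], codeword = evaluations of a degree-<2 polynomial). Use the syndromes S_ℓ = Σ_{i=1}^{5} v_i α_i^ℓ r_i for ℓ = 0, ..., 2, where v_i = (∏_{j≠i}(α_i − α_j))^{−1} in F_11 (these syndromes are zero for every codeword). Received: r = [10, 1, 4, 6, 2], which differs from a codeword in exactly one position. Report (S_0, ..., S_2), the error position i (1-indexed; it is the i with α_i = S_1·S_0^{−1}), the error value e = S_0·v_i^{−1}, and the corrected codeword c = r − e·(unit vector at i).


S = (1, 9, 4), error at position 5, error magnitude e = 5, c = [10, 1, 4, 6, 8].

Step 1: column multipliers v_i = (∏_{j≠i}(α_i − α_j))^{−1} mod 11.
  i = 1 (α = 1): (1−4)(1−3)(1−6)(1−9) = (−3)·(−2)·(−5)·(−8) = 240 ≡ 9, so v_1 = 9^{−1} = 5 (mod 11).
  i = 2 (α = 4): (4−1)(4−3)(4−6)(4−9) = 3·1·(−2)·(−5) = 30 ≡ 8, so v_2 = 8^{−1} = 7 (mod 11).
  i = 3 (α = 3): (3−1)(3−4)(3−6)(3−9) = 2·(−1)·(−3)·(−6) = −36 ≡ 8, so v_3 = 8^{−1} = 7 (mod 11).
  i = 4 (α = 6): (6−1)(6−4)(6−3)(6−9) = 5·2·3·(−3) = −90 ≡ 9, so v_4 = 9^{−1} = 5 (mod 11).
  i = 5 (α = 9): (9−1)(9−4)(9−3)(9−6) = 8·5·6·3 = 720 ≡ 5, so v_5 = 5^{−1} = 9 (mod 11).
  v = [5, 7, 7, 5, 9].
Step 2: syndromes of r = [10, 1, 4, 6, 2] (all sums mod 11).
  S_0 = Σ v_i r_i = 5·10 + 7·1 + 7·4 + 5·6 + 9·2 = 133 ≡ 1.
  S_1 = Σ v_i α_i r_i = 5·1·10 + 7·4·1 + 7·3·4 + 5·6·6 + 9·9·2 = 504 ≡ 9.
  α_i^2 mod 11 = [1, 5, 9, 3, 4].
  S_2 = Σ v_i α_i^2 r_i = 5·1·10 + 7·5·1 + 7·9·4 + 5·3·6 + 9·4·2 = 499 ≡ 4.
  S = (1, 9, 4) ≠ 0, so r is not a codeword (an error is present).
Step 3: locate the error. For a single error e at position i, S_ℓ = v_i·e·α_i^ℓ, so α_err = S_1/S_0.
  S_0^{−1} = 1^{−1} = 1 (mod 11), so α_err = 9·1 = 9 ≡ 9 = α_5. Error position i = 5.
  Consistency check: S_2/S_1 = 4·5 = 20 ≡ 9 = α_err ✓ (single-error assumption holds).
Step 4: error magnitude e = S_0/v_5 = S_0·∏_{j≠5}(α_5 − α_j) = 1·5 = 5 ≡ 5 (mod 11).
Step 5: correct position 5: c_5 = r_5 − e = 2 − 5 ≡ 8 (mod 11). Hence c = [10, 1, 4, 6, 8].
  Check: interpolating c through the α_i gives m(x) = 2 + 8·x (degree < 2) with m(α_i) = c_i for every i, so c is indeed a codeword.


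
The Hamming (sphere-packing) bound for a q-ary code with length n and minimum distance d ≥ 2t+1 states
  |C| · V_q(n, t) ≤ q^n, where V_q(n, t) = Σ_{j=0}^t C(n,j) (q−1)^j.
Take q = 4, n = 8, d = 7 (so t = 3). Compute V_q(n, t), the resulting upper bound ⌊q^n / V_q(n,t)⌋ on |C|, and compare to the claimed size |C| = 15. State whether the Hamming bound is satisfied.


V_q(n, t) = 1789, q^n = 65536, Hamming bound = 36, |C| = 15 ≤ bound (satisfied).

Step 1: Compute V_q(n, t) = Σ_{j=0}^3 C(n, j) (q−1)^j.
  j = 0: C(8,0)·(3)^0 = 1·1 = 1.
  j = 1: C(8,1)·(3)^1 = 8·3 = 24.
  j = 2: C(8,2)·(3)^2 = 28·9 = 252.
  j = 3: C(8,3)·(3)^3 = 56·27 = 1512.
  V_q(n, t) = 1 + 24 + 252 + 1512 = 1789.
Step 2: q^n = 4^8 = 65536.
Step 3: Hamming bound ⌊q^n / V_q(n,t)⌋ = ⌊65536/1789⌋ = 36.
Step 4: Compare |C| = 15 to 36: satisfied.
The claimed |C| lies below the Hamming bound.


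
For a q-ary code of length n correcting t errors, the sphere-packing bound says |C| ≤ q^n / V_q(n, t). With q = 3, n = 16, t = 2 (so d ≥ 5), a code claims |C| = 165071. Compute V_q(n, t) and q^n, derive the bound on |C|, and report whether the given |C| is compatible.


V_q(n, t) = 513, q^n = 43046721, Hamming bound = 83911, |C| = 165071 > bound (violated).

Step 1: Compute V_q(n, t) = Σ_{j=0}^2 C(n, j) (q−1)^j.
  j = 0: C(16,0)·(2)^0 = 1·1 = 1.
  j = 1: C(16,1)·(2)^1 = 16·2 = 32.
  j = 2: C(16,2)·(2)^2 = 120·4 = 480.
  V_q(n, t) = 1 + 32 + 480 = 513.
Step 2: q^n = 3^16 = 43046721.
Step 3: Hamming bound ⌊q^n / V_q(n,t)⌋ = ⌊43046721/513⌋ = 83911.
Step 4: Compare |C| = 165071 to 83911: violated.
The claimed |C| lies above the Hamming bound, so no 3-ary code of length 16 with d ≥ 5 can have 165071 codewords.


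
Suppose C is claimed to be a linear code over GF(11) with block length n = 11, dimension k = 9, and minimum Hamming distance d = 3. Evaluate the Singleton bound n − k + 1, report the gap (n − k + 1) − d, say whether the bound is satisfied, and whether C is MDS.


Singleton RHS = n − k + 1 = 3, slack = 0, bound satisfied, MDS.

Singleton bound: d ≤ n − k + 1.
Here n = 11, k = 9, so n − k + 1 = 3.
Given d = 3, check d ≤ 3: YES.
Slack = (n − k + 1) − d = 0.
The code is MDS (slack = 0).
Description: the claimed parameters are [11, 9, 3]_11; such a code would be MDS (meets Singleton bound).


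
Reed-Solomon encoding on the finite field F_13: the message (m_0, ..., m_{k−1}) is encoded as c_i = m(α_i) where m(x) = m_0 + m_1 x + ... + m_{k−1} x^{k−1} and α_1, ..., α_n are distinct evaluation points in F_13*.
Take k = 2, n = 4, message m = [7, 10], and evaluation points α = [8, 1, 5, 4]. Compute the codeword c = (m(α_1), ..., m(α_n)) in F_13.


c = [9, 4, 5, 8]

Message polynomial: m(x) = 7 + 10·x (mod 13).
For each evaluation point α_i, compute m(α_i) mod 13:
  α_1 = 8: Horner steps 10 → 9, so m(8) = 9.
  α_2 = 1: Horner steps 10 → 4, so m(1) = 4.
  α_3 = 5: Horner steps 10 → 5, so m(5) = 5.
  α_4 = 4: Horner steps 10 → 8, so m(4) = 8.
Codeword c = [9, 4, 5, 8] ∈ F_13^4.


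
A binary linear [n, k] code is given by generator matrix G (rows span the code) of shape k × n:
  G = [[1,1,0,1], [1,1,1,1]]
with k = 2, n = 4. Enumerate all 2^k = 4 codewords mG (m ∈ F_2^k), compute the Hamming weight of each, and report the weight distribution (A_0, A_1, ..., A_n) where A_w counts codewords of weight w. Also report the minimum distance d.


Weight distribution: A_0 = 1, A_1 = 1, A_3 = 1, A_4 = 1. Minimum distance d = 1.

Enumerate all 2^2 = 4 messages m ∈ F_2^2.
For each, compute codeword c = mG in F_2^4, then tally its weight.
  m = 00 → c = 0000, weight = 0.
  m = 10 → c = 1101, weight = 3.
  m = 01 → c = 1111, weight = 4.
  m = 11 → c = 0010, weight = 1.
Tally weights:
  weight 0: 1 codewords.
  weight 1: 1 codewords.
  weight 3: 1 codewords.
  weight 4: 1 codewords.
Minimum distance d = smallest w > 0 with A_w > 0 = 1.
Sanity: Σ A_w = 4 = 2^2 = 4 ✓.


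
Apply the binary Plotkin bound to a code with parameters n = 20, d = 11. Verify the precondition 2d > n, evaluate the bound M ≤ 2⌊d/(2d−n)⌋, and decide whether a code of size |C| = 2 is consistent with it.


Plotkin bound M ≤ 10; given |C| = 2 ≤ bound (satisfied).

Check applicability: 2d = 22, n = 20.
2d − n = 2 > 0, so Plotkin applies.
Compute d/(2d−n) = 11/2 ≈ 5.5000.
⌊d/(2d−n)⌋ = 5.
Plotkin bound: M ≤ 2·5 = 10.
Given |C| = 2, check: satisfied.
This |C| is below the Plotkin bound.


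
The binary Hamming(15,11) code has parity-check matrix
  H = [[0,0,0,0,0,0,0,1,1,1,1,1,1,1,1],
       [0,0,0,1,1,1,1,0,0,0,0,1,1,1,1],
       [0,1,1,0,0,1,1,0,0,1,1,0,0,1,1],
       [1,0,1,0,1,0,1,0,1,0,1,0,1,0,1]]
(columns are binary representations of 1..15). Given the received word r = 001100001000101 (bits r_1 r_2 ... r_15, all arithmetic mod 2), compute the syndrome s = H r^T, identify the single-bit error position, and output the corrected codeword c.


s = (1, 1, 0, 0)^T, error position = 12, corrected codeword c = 001100001001101

Compute s = H r^T mod 2 one row at a time:
  s_1 = 0 + 1 + 0 + 0 + 0 + 1 + 0 + 1 = 3 ≡ 1 (mod 2).
  s_2 = 1 + 0 + 0 + 0 + 0 + 1 + 0 + 1 = 3 ≡ 1 (mod 2).
  s_3 = 0 + 1 + 0 + 0 + 0 + 0 + 0 + 1 = 2 ≡ 0 (mod 2).
  s_4 = 0 + 1 + 0 + 0 + 1 + 0 + 1 + 1 = 4 ≡ 0 (mod 2).
s = (1, 1, 0, 0)^T — this equals column 12 of H (binary 1100), so error is at position 12.
Correct: flip bit 12 of r = 001100001000101 to get c = 001100001001101.


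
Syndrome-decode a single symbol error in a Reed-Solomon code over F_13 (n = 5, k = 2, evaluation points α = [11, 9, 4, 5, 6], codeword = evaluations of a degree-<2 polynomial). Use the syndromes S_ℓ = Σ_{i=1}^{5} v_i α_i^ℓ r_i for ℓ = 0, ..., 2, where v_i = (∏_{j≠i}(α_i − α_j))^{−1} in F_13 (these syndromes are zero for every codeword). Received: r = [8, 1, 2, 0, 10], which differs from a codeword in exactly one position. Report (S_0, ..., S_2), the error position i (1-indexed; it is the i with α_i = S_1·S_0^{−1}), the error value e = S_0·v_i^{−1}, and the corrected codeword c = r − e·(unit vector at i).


S = (5, 7, 2), error at position 3, error magnitude e = 12, c = [8, 1, 3, 0, 10].

Step 1: column multipliers v_i = (∏_{j≠i}(α_i − α_j))^{−1} mod 13.
  i = 1 (α = 11): (11−9)(11−4)(11−5)(11−6) = 2·7·6·5 = 420 ≡ 4, so v_1 = 4^{−1} = 10 (mod 13).
  i = 2 (α = 9): (9−11)(9−4)(9−5)(9−6) = (−2)·5·4·3 = −120 ≡ 10, so v_2 = 10^{−1} = 4 (mod 13).
  i = 3 (α = 4): (4−11)(4−9)(4−5)(4−6) = (−7)·(−5)·(−1)·(−2) = 70 ≡ 5, so v_3 = 5^{−1} = 8 (mod 13).
  i = 4 (α = 5): (5−11)(5−9)(5−4)(5−6) = (−6)·(−4)·1·(−1) = −24 ≡ 2, so v_4 = 2^{−1} = 7 (mod 13).
  i = 5 (α = 6): (6−11)(6−9)(6−4)(6−5) = (−5)·(−3)·2·1 = 30 ≡ 4, so v_5 = 4^{−1} = 10 (mod 13).
  v = [10, 4, 8, 7, 10].
Step 2: syndromes of r = [8, 1, 2, 0, 10] (all sums mod 13).
  S_0 = Σ v_i r_i = 10·8 + 4·1 + 8·2 + 7·0 + 10·10 = 200 ≡ 5.
  S_1 = Σ v_i α_i r_i = 10·11·8 + 4·9·1 + 8·4·2 + 7·5·0 + 10·6·10 = 1580 ≡ 7.
  α_i^2 mod 13 = [4, 3, 3, 12, 10].
  S_2 = Σ v_i α_i^2 r_i = 10·4·8 + 4·3·1 + 8·3·2 + 7·12·0 + 10·10·10 = 1380 ≡ 2.
  S = (5, 7, 2) ≠ 0, so r is not a codeword (an error is present).
Step 3: locate the error. For a single error e at position i, S_ℓ = v_i·e·α_i^ℓ, so α_err = S_1/S_0.
  S_0^{−1} = 5^{−1} = 8 (mod 13), so α_err = 7·8 = 56 ≡ 4 = α_3. Error position i = 3.
  Consistency check: S_2/S_1 = 2·2 = 4 ≡ 4 = α_err ✓ (single-error assumption holds).
Step 4: error magnitude e = S_0/v_3 = S_0·∏_{j≠3}(α_3 − α_j) = 5·5 = 25 ≡ 12 (mod 13).
Step 5: correct position 3: c_3 = r_3 − e = 2 − 12 ≡ 3 (mod 13). Hence c = [8, 1, 3, 0, 10].
  Check: interpolating c through the α_i gives m(x) = 2 + 10·x (degree < 2) with m(α_i) = c_i for every i, so c is indeed a codeword.


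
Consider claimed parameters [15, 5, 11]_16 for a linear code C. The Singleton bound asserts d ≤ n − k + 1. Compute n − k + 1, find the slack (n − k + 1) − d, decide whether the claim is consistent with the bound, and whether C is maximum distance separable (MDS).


Singleton RHS = n − k + 1 = 11, slack = 0, bound satisfied, MDS.

Singleton bound: d ≤ n − k + 1.
Here n = 15, k = 5, so n − k + 1 = 11.
Given d = 11, check d ≤ 11: YES.
Slack = (n − k + 1) − d = 0.
The code is MDS (slack = 0).
Description: the claimed parameters are [15, 5, 11]_16; such a code would be MDS (meets Singleton bound).


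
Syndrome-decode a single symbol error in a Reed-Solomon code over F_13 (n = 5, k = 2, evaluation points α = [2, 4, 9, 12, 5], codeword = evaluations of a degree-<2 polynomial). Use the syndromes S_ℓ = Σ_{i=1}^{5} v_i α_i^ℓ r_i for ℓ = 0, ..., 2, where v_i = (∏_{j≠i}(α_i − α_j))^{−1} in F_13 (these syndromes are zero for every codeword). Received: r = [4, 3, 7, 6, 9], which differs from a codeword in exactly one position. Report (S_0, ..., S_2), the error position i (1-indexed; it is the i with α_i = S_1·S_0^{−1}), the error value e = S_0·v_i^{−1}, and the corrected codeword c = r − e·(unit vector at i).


S = (11, 2, 11), error at position 4, error magnitude e = 7, c = [4, 3, 7, 12, 9].

Step 1: column multipliers v_i = (∏_{j≠i}(α_i − α_j))^{−1} mod 13.
  i = 1 (α = 2): (2−4)(2−9)(2−12)(2−5) = (−2)·(−7)·(−10)·(−3) = 420 ≡ 4, so v_1 = 4^{−1} = 10 (mod 13).
  i = 2 (α = 4): (4−2)(4−9)(4−12)(4−5) = 2·(−5)·(−8)·(−1) = −80 ≡ 11, so v_2 = 11^{−1} = 6 (mod 13).
  i = 3 (α = 9): (9−2)(9−4)(9−12)(9−5) = 7·5·(−3)·4 = −420 ≡ 9, so v_3 = 9^{−1} = 3 (mod 13).
  i = 4 (α = 12): (12−2)(12−4)(12−9)(12−5) = 10·8·3·7 = 1680 ≡ 3, so v_4 = 3^{−1} = 9 (mod 13).
  i = 5 (α = 5): (5−2)(5−4)(5−9)(5−12) = 3·1·(−4)·(−7) = 84 ≡ 6, so v_5 = 6^{−1} = 11 (mod 13).
  v = [10, 6, 3, 9, 11].
Step 2: syndromes of r = [4, 3, 7, 6, 9] (all sums mod 13).
  S_0 = Σ v_i r_i = 10·4 + 6·3 + 3·7 + 9·6 + 11·9 = 232 ≡ 11.
  S_1 = Σ v_i α_i r_i = 10·2·4 + 6·4·3 + 3·9·7 + 9·12·6 + 11·5·9 = 1484 ≡ 2.
  α_i^2 mod 13 = [4, 3, 3, 1, 12].
  S_2 = Σ v_i α_i^2 r_i = 10·4·4 + 6·3·3 + 3·3·7 + 9·1·6 + 11·12·9 = 1519 ≡ 11.
  S = (11, 2, 11) ≠ 0, so r is not a codeword (an error is present).
Step 3: locate the error. For a single error e at position i, S_ℓ = v_i·e·α_i^ℓ, so α_err = S_1/S_0.
  S_0^{−1} = 11^{−1} = 6 (mod 13), so α_err = 2·6 = 12 ≡ 12 = α_4. Error position i = 4.
  Consistency check: S_2/S_1 = 11·7 = 77 ≡ 12 = α_err ✓ (single-error assumption holds).
Step 4: error magnitude e = S_0/v_4 = S_0·∏_{j≠4}(α_4 − α_j) = 11·3 = 33 ≡ 7 (mod 13).
Step 5: correct position 4: c_4 = r_4 − e = 6 − 7 ≡ 12 (mod 13). Hence c = [4, 3, 7, 12, 9].
  Check: interpolating c through the α_i gives m(x) = 5 + 6·x (degree < 2) with m(α_i) = c_i for every i, so c is indeed a codeword.


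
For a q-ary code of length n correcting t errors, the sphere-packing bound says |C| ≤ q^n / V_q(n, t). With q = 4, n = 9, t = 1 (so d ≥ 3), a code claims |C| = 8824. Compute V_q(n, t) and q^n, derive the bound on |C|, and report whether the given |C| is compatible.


V_q(n, t) = 28, q^n = 262144, Hamming bound = 9362, |C| = 8824 ≤ bound (satisfied).

Step 1: Compute V_q(n, t) = Σ_{j=0}^1 C(n, j) (q−1)^j.
  j = 0: C(9,0)·(3)^0 = 1·1 = 1.
  j = 1: C(9,1)·(3)^1 = 9·3 = 27.
  V_q(n, t) = 1 + 27 = 28.
Step 2: q^n = 4^9 = 262144.
Step 3: Hamming bound ⌊q^n / V_q(n,t)⌋ = ⌊262144/28⌋ = 9362.
Step 4: Compare |C| = 8824 to 9362: satisfied.
The claimed |C| lies below the Hamming bound.


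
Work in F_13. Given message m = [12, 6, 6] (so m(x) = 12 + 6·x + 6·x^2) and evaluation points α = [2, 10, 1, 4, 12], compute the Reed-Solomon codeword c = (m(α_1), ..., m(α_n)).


c = [9, 9, 11, 2, 12]

Message polynomial: m(x) = 12 + 6·x + 6·x^2 (mod 13).
For each evaluation point α_i, compute m(α_i) mod 13:
  α_1 = 2: Horner steps 6 → 5 → 9, so m(2) = 9.
  α_2 = 10: Horner steps 6 → 1 → 9, so m(10) = 9.
  α_3 = 1: Horner steps 6 → 12 → 11, so m(1) = 11.
  α_4 = 4: Horner steps 6 → 4 → 2, so m(4) = 2.
  α_5 = 12: Horner steps 6 → 0 → 12, so m(12) = 12.
Codeword c = [9, 9, 11, 2, 12] ∈ F_13^5.


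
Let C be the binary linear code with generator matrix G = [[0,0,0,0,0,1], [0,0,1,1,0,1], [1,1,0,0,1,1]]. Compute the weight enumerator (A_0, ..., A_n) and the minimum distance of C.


Weight distribution: A_0 = 1, A_1 = 1, A_2 = 1, A_3 = 2, A_4 = 1, A_5 = 1, A_6 = 1. Minimum distance d = 1.

Enumerate all 2^3 = 8 messages m ∈ F_2^3.
For each, compute codeword c = mG in F_2^6, then tally its weight.
  m = 000 → c = 000000, weight = 0.
  m = 100 → c = 000001, weight = 1.
  m = 010 → c = 001101, weight = 3.
  m = 110 → c = 001100, weight = 2.
  m = 001 → c = 110011, weight = 4.
  m = 101 → c = 110010, weight = 3.
  m = 011 → c = 111110, weight = 5.
  m = 111 → c = 111111, weight = 6.
Tally weights:
  weight 0: 1 codewords.
  weight 1: 1 codewords.
  weight 2: 1 codewords.
  weight 3: 2 codewords.
  weight 4: 1 codewords.
  weight 5: 1 codewords.
  weight 6: 1 codewords.
Minimum distance d = smallest w > 0 with A_w > 0 = 1.
Sanity: Σ A_w = 8 = 2^3 = 8 ✓.


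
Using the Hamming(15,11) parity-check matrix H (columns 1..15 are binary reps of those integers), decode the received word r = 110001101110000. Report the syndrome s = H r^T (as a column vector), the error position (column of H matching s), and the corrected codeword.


s = (1, 0, 1, 0)^T, error position = 10, corrected codeword c = 110001101010000

Compute s = H r^T mod 2 one row at a time:
  s_1 = 0 + 1 + 1 + 1 + 0 + 0 + 0 + 0 = 3 ≡ 1 (mod 2).
  s_2 = 0 + 0 + 1 + 1 + 0 + 0 + 0 + 0 = 2 ≡ 0 (mod 2).
  s_3 = 1 + 0 + 1 + 1 + 1 + 1 + 0 + 0 = 5 ≡ 1 (mod 2).
  s_4 = 1 + 0 + 0 + 1 + 1 + 1 + 0 + 0 = 4 ≡ 0 (mod 2).
s = (1, 0, 1, 0)^T — this equals column 10 of H (binary 1010), so error is at position 10.
Correct: flip bit 10 of r = 110001101110000 to get c = 110001101010000.


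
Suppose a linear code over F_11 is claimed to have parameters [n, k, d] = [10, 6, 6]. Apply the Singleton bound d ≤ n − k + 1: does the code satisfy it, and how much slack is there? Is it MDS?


Singleton RHS = n − k + 1 = 5, slack = -1, bound violated (no such code; not MDS).

Singleton bound: d ≤ n − k + 1.
Here n = 10, k = 6, so n − k + 1 = 5.
Given d = 6, check d ≤ 5: NO.
Slack = (n − k + 1) − d = -1.
The slack is negative: d = 6 exceeds n − k + 1 = 5 by 1, so the Singleton bound is violated and no linear [10, 6, 6]_11 code can exist. In particular it is not MDS (MDS requires d = n − k + 1 exactly).
Description: the claimed parameters are [10, 6, 6]_11; such a code would be impossible (violates the Singleton bound).


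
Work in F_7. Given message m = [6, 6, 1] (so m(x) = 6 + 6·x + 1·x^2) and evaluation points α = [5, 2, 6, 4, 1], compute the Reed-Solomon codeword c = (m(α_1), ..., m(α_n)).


c = [5, 1, 1, 4, 6]

Message polynomial: m(x) = 6 + 6·x + 1·x^2 (mod 7).
For each evaluation point α_i, compute m(α_i) mod 7:
  α_1 = 5: Horner steps 1 → 4 → 5, so m(5) = 5.
  α_2 = 2: Horner steps 1 → 1 → 1, so m(2) = 1.
  α_3 = 6: Horner steps 1 → 5 → 1, so m(6) = 1.
  α_4 = 4: Horner steps 1 → 3 → 4, so m(4) = 4.
  α_5 = 1: Horner steps 1 → 0 → 6, so m(1) = 6.
Codeword c = [5, 1, 1, 4, 6] ∈ F_7^5.


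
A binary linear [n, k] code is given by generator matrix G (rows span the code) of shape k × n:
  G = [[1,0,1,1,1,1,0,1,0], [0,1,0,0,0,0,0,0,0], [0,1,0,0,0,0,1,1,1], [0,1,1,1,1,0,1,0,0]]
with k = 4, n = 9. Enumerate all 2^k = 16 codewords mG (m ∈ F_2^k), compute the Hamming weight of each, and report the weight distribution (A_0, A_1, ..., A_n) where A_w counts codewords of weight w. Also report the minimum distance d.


Weight distribution: A_0 = 1, A_1 = 1, A_3 = 2, A_4 = 4, A_5 = 3, A_6 = 2, A_7 = 2, A_8 = 1. Minimum distance d = 1.

Enumerate all 2^4 = 16 messages m ∈ F_2^4.
For each, compute codeword c = mG in F_2^9, then tally its weight.
  m = 0000 → c = 000000000, weight = 0.
  m = 1000 → c = 101111010, weight = 6.
  m = 0100 → c = 010000000, weight = 1.
  m = 1100 → c = 111111010, weight = 7.
  m = 0010 → c = 010000111, weight = 4.
  m = 1010 → c = 111111101, weight = 8.
  m = 0110 → c = 000000111, weight = 3.
  m = 1110 → c = 101111101, weight = 7.
  m = 0001 → c = 011110100, weight = 5.
  m = 1001 → c = 110001110, weight = 5.
  m = 0101 → c = 001110100, weight = 4.
  m = 1101 → c = 100001110, weight = 4.
  m = 0011 → c = 001110011, weight = 5.
  m = 1011 → c = 100001001, weight = 3.
  m = 0111 → c = 011110011, weight = 6.
  m = 1111 → c = 110001001, weight = 4.
Tally weights:
  weight 0: 1 codewords.
  weight 1: 1 codewords.
  weight 3: 2 codewords.
  weight 4: 4 codewords.
  weight 5: 3 codewords.
  weight 6: 2 codewords.
  weight 7: 2 codewords.
  weight 8: 1 codewords.
Minimum distance d = smallest w > 0 with A_w > 0 = 1.
Sanity: Σ A_w = 16 = 2^4 = 16 ✓.


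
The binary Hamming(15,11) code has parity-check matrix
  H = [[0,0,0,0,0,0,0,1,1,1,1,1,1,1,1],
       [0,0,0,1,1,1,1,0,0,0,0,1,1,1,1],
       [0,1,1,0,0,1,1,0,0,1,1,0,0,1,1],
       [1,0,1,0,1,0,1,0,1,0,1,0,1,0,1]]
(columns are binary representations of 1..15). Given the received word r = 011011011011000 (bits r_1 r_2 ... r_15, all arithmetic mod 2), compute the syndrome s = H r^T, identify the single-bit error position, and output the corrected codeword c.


s = (0, 1, 0, 0)^T, error position = 4, corrected codeword c = 011111011011000

Compute s = H r^T mod 2 one row at a time:
  s_1 = 1 + 1 + 0 + 1 + 1 + 0 + 0 + 0 = 4 ≡ 0 (mod 2).
  s_2 = 0 + 1 + 1 + 0 + 1 + 0 + 0 + 0 = 3 ≡ 1 (mod 2).
  s_3 = 1 + 1 + 1 + 0 + 0 + 1 + 0 + 0 = 4 ≡ 0 (mod 2).
  s_4 = 0 + 1 + 1 + 0 + 1 + 1 + 0 + 0 = 4 ≡ 0 (mod 2).
s = (0, 1, 0, 0)^T — this equals column 4 of H (binary 0100), so error is at position 4.
Correct: flip bit 4 of r = 011011011011000 to get c = 011111011011000.


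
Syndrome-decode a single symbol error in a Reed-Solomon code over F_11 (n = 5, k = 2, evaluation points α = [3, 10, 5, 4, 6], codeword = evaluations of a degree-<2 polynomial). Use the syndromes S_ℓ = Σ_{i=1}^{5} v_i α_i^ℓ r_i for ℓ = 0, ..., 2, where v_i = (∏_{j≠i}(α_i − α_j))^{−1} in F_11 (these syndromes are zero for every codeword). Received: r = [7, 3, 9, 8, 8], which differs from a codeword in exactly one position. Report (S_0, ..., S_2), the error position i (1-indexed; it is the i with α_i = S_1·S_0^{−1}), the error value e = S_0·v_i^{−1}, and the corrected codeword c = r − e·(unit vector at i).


S = (1, 6, 3), error at position 5, error magnitude e = 9, c = [7, 3, 9, 8, 10].

Step 1: column multipliers v_i = (∏_{j≠i}(α_i − α_j))^{−1} mod 11.
  i = 1 (α = 3): (3−10)(3−5)(3−4)(3−6) = (−7)·(−2)·(−1)·(−3) = 42 ≡ 9, so v_1 = 9^{−1} = 5 (mod 11).
  i = 2 (α = 10): (10−3)(10−5)(10−4)(10−6) = 7·5·6·4 = 840 ≡ 4, so v_2 = 4^{−1} = 3 (mod 11).
  i = 3 (α = 5): (5−3)(5−10)(5−4)(5−6) = 2·(−5)·1·(−1) = 10 ≡ 10, so v_3 = 10^{−1} = 10 (mod 11).
  i = 4 (α = 4): (4−3)(4−10)(4−5)(4−6) = 1·(−6)·(−1)·(−2) = −12 ≡ 10, so v_4 = 10^{−1} = 10 (mod 11).
  i = 5 (α = 6): (6−3)(6−10)(6−5)(6−4) = 3·(−4)·1·2 = −24 ≡ 9, so v_5 = 9^{−1} = 5 (mod 11).
  v = [5, 3, 10, 10, 5].
Step 2: syndromes of r = [7, 3, 9, 8, 8] (all sums mod 11).
  S_0 = Σ v_i r_i = 5·7 + 3·3 + 10·9 + 10·8 + 5·8 = 254 ≡ 1.
  S_1 = Σ v_i α_i r_i = 5·3·7 + 3·10·3 + 10·5·9 + 10·4·8 + 5·6·8 = 1205 ≡ 6.
  α_i^2 mod 11 = [9, 1, 3, 5, 3].
  S_2 = Σ v_i α_i^2 r_i = 5·9·7 + 3·1·3 + 10·3·9 + 10·5·8 + 5·3·8 = 1114 ≡ 3.
  S = (1, 6, 3) ≠ 0, so r is not a codeword (an error is present).
Step 3: locate the error. For a single error e at position i, S_ℓ = v_i·e·α_i^ℓ, so α_err = S_1/S_0.
  S_0^{−1} = 1^{−1} = 1 (mod 11), so α_err = 6·1 = 6 ≡ 6 = α_5. Error position i = 5.
  Consistency check: S_2/S_1 = 3·2 = 6 ≡ 6 = α_err ✓ (single-error assumption holds).
Step 4: error magnitude e = S_0/v_5 = S_0·∏_{j≠5}(α_5 − α_j) = 1·9 = 9 ≡ 9 (mod 11).
Step 5: correct position 5: c_5 = r_5 − e = 8 − 9 ≡ 10 (mod 11). Hence c = [7, 3, 9, 8, 10].
  Check: interpolating c through the α_i gives m(x) = 4 + 1·x (degree < 2) with m(α_i) = c_i for every i, so c is indeed a codeword.


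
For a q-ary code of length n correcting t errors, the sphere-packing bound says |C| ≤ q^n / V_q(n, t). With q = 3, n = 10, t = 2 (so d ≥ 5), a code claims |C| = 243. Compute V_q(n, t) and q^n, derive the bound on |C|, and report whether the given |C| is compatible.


V_q(n, t) = 201, q^n = 59049, Hamming bound = 293, |C| = 243 ≤ bound (satisfied).

Step 1: Compute V_q(n, t) = Σ_{j=0}^2 C(n, j) (q−1)^j.
  j = 0: C(10,0)·(2)^0 = 1·1 = 1.
  j = 1: C(10,1)·(2)^1 = 10·2 = 20.
  j = 2: C(10,2)·(2)^2 = 45·4 = 180.
  V_q(n, t) = 1 + 20 + 180 = 201.
Step 2: q^n = 3^10 = 59049.
Step 3: Hamming bound ⌊q^n / V_q(n,t)⌋ = ⌊59049/201⌋ = 293.
Step 4: Compare |C| = 243 to 293: satisfied.
The claimed |C| lies below the Hamming bound.


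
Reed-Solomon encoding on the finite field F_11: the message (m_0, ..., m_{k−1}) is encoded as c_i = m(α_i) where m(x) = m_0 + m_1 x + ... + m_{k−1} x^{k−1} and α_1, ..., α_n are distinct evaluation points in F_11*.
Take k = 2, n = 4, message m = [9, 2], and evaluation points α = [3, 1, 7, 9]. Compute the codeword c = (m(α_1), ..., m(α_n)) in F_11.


c = [4, 0, 1, 5]

Message polynomial: m(x) = 9 + 2·x (mod 11).
For each evaluation point α_i, compute m(α_i) mod 11:
  α_1 = 3: Horner steps 2 → 4, so m(3) = 4.
  α_2 = 1: Horner steps 2 → 0, so m(1) = 0.
  α_3 = 7: Horner steps 2 → 1, so m(7) = 1.
  α_4 = 9: Horner steps 2 → 5, so m(9) = 5.
Codeword c = [4, 0, 1, 5] ∈ F_11^4.


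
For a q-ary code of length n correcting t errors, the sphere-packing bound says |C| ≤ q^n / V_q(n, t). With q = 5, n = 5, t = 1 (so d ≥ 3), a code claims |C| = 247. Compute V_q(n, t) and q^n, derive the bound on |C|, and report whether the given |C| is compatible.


V_q(n, t) = 21, q^n = 3125, Hamming bound = 148, |C| = 247 > bound (violated).

Step 1: Compute V_q(n, t) = Σ_{j=0}^1 C(n, j) (q−1)^j.
  j = 0: C(5,0)·(4)^0 = 1·1 = 1.
  j = 1: C(5,1)·(4)^1 = 5·4 = 20.
  V_q(n, t) = 1 + 20 = 21.
Step 2: q^n = 5^5 = 3125.
Step 3: Hamming bound ⌊q^n / V_q(n,t)⌋ = ⌊3125/21⌋ = 148.
Step 4: Compare |C| = 247 to 148: violated.
The claimed |C| lies above the Hamming bound, so no 5-ary code of length 5 with d ≥ 3 can have 247 codewords.


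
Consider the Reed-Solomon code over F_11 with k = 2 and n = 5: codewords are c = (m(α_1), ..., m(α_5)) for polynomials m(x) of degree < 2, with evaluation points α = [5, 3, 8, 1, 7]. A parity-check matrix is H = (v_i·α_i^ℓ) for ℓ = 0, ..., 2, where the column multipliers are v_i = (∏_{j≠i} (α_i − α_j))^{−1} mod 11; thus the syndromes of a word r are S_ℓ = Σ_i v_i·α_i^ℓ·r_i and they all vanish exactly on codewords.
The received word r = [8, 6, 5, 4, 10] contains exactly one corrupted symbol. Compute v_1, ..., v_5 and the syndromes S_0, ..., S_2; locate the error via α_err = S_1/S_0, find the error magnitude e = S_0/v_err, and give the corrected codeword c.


S = (10, 3, 2), error at position 3, error magnitude e = 5, c = [8, 6, 0, 4, 10].

Step 1: column multipliers v_i = (∏_{j≠i}(α_i − α_j))^{−1} mod 11.
  i = 1 (α = 5): (5−3)(5−8)(5−1)(5−7) = 2·(−3)·4·(−2) = 48 ≡ 4, so v_1 = 4^{−1} = 3 (mod 11).
  i = 2 (α = 3): (3−5)(3−8)(3−1)(3−7) = (−2)·(−5)·2·(−4) = −80 ≡ 8, so v_2 = 8^{−1} = 7 (mod 11).
  i = 3 (α = 8): (8−5)(8−3)(8−1)(8−7) = 3·5·7·1 = 105 ≡ 6, so v_3 = 6^{−1} = 2 (mod 11).
  i = 4 (α = 1): (1−5)(1−3)(1−8)(1−7) = (−4)·(−2)·(−7)·(−6) = 336 ≡ 6, so v_4 = 6^{−1} = 2 (mod 11).
  i = 5 (α = 7): (7−5)(7−3)(7−8)(7−1) = 2·4·(−1)·6 = −48 ≡ 7, so v_5 = 7^{−1} = 8 (mod 11).
  v = [3, 7, 2, 2, 8].
Step 2: syndromes of r = [8, 6, 5, 4, 10] (all sums mod 11).
  S_0 = Σ v_i r_i = 3·8 + 7·6 + 2·5 + 2·4 + 8·10 = 164 ≡ 10.
  S_1 = Σ v_i α_i r_i = 3·5·8 + 7·3·6 + 2·8·5 + 2·1·4 + 8·7·10 = 894 ≡ 3.
  α_i^2 mod 11 = [3, 9, 9, 1, 5].
  S_2 = Σ v_i α_i^2 r_i = 3·3·8 + 7·9·6 + 2·9·5 + 2·1·4 + 8·5·10 = 948 ≡ 2.
  S = (10, 3, 2) ≠ 0, so r is not a codeword (an error is present).
Step 3: locate the error. For a single error e at position i, S_ℓ = v_i·e·α_i^ℓ, so α_err = S_1/S_0.
  S_0^{−1} = 10^{−1} = 10 (mod 11), so α_err = 3·10 = 30 ≡ 8 = α_3. Error position i = 3.
  Consistency check: S_2/S_1 = 2·4 = 8 ≡ 8 = α_err ✓ (single-error assumption holds).
Step 4: error magnitude e = S_0/v_3 = S_0·∏_{j≠3}(α_3 − α_j) = 10·6 = 60 ≡ 5 (mod 11).
Step 5: correct position 3: c_3 = r_3 − e = 5 − 5 ≡ 0 (mod 11). Hence c = [8, 6, 0, 4, 10].
  Check: interpolating c through the α_i gives m(x) = 3 + 1·x (degree < 2) with m(α_i) = c_i for every i, so c is indeed a codeword.


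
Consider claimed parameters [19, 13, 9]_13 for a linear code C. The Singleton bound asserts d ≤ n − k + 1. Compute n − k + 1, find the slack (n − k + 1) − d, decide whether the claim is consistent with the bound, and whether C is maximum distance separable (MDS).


Singleton RHS = n − k + 1 = 7, slack = -2, bound violated (no such code; not MDS).

Singleton bound: d ≤ n − k + 1.
Here n = 19, k = 13, so n − k + 1 = 7.
Given d = 9, check d ≤ 7: NO.
Slack = (n − k + 1) − d = -2.
The slack is negative: d = 9 exceeds n − k + 1 = 7 by 2, so the Singleton bound is violated and no linear [19, 13, 9]_13 code can exist. In particular it is not MDS (MDS requires d = n − k + 1 exactly).
Description: the claimed parameters are [19, 13, 9]_13; such a code would be impossible (violates the Singleton bound).


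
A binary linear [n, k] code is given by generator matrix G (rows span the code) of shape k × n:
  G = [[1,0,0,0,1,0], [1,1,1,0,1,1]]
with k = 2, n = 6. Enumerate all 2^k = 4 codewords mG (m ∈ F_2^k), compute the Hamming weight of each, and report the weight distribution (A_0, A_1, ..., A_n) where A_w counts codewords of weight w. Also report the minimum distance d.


Weight distribution: A_0 = 1, A_2 = 1, A_3 = 1, A_5 = 1. Minimum distance d = 2.

Enumerate all 2^2 = 4 messages m ∈ F_2^2.
For each, compute codeword c = mG in F_2^6, then tally its weight.
  m = 00 → c = 000000, weight = 0.
  m = 10 → c = 100010, weight = 2.
  m = 01 → c = 111011, weight = 5.
  m = 11 → c = 011001, weight = 3.
Tally weights:
  weight 0: 1 codewords.
  weight 2: 1 codewords.
  weight 3: 1 codewords.
  weight 5: 1 codewords.
Minimum distance d = smallest w > 0 with A_w > 0 = 2.
Sanity: Σ A_w = 4 = 2^2 = 4 ✓.


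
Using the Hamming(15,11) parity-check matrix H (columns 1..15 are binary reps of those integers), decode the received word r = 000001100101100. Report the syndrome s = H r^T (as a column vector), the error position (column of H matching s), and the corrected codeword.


s = (1, 0, 1, 0)^T, error position = 10, corrected codeword c = 000001100001100

Compute s = H r^T mod 2 one row at a time:
  s_1 = 0 + 0 + 1 + 0 + 1 + 1 + 0 + 0 = 3 ≡ 1 (mod 2).
  s_2 = 0 + 0 + 1 + 1 + 1 + 1 + 0 + 0 = 4 ≡ 0 (mod 2).
  s_3 = 0 + 0 + 1 + 1 + 1 + 0 + 0 + 0 = 3 ≡ 1 (mod 2).
  s_4 = 0 + 0 + 0 + 1 + 0 + 0 + 1 + 0 = 2 ≡ 0 (mod 2).
s = (1, 0, 1, 0)^T — this equals column 10 of H (binary 1010), so error is at position 10.
Correct: flip bit 10 of r = 000001100101100 to get c = 000001100001100.


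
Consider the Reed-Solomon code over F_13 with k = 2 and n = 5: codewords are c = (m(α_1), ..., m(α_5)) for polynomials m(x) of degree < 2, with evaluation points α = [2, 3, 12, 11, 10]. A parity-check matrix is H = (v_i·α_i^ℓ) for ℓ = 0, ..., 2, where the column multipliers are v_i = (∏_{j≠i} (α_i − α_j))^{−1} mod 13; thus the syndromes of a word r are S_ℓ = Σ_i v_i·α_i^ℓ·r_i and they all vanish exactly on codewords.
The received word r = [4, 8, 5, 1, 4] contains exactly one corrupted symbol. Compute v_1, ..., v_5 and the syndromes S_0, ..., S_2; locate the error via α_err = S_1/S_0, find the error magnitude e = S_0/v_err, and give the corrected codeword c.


S = (9, 12, 3), error at position 5, error magnitude e = 7, c = [4, 8, 5, 1, 10].

Step 1: column multipliers v_i = (∏_{j≠i}(α_i − α_j))^{−1} mod 13.
  i = 1 (α = 2): (2−3)(2−12)(2−11)(2−10) = (−1)·(−10)·(−9)·(−8) = 720 ≡ 5, so v_1 = 5^{−1} = 8 (mod 13).
  i = 2 (α = 3): (3−2)(3−12)(3−11)(3−10) = 1·(−9)·(−8)·(−7) = −504 ≡ 3, so v_2 = 3^{−1} = 9 (mod 13).
  i = 3 (α = 12): (12−2)(12−3)(12−11)(12−10) = 10·9·1·2 = 180 ≡ 11, so v_3 = 11^{−1} = 6 (mod 13).
  i = 4 (α = 11): (11−2)(11−3)(11−12)(11−10) = 9·8·(−1)·1 = −72 ≡ 6, so v_4 = 6^{−1} = 11 (mod 13).
  i = 5 (α = 10): (10−2)(10−3)(10−12)(10−11) = 8·7·(−2)·(−1) = 112 ≡ 8, so v_5 = 8^{−1} = 5 (mod 13).
  v = [8, 9, 6, 11, 5].
Step 2: syndromes of r = [4, 8, 5, 1, 4] (all sums mod 13).
  S_0 = Σ v_i r_i = 8·4 + 9·8 + 6·5 + 11·1 + 5·4 = 165 ≡ 9.
  S_1 = Σ v_i α_i r_i = 8·2·4 + 9·3·8 + 6·12·5 + 11·11·1 + 5·10·4 = 961 ≡ 12.
  α_i^2 mod 13 = [4, 9, 1, 4, 9].
  S_2 = Σ v_i α_i^2 r_i = 8·4·4 + 9·9·8 + 6·1·5 + 11·4·1 + 5·9·4 = 1030 ≡ 3.
  S = (9, 12, 3) ≠ 0, so r is not a codeword (an error is present).
Step 3: locate the error. For a single error e at position i, S_ℓ = v_i·e·α_i^ℓ, so α_err = S_1/S_0.
  S_0^{−1} = 9^{−1} = 3 (mod 13), so α_err = 12·3 = 36 ≡ 10 = α_5. Error position i = 5.
  Consistency check: S_2/S_1 = 3·12 = 36 ≡ 10 = α_err ✓ (single-error assumption holds).
Step 4: error magnitude e = S_0/v_5 = S_0·∏_{j≠5}(α_5 − α_j) = 9·8 = 72 ≡ 7 (mod 13).
Step 5: correct position 5: c_5 = r_5 − e = 4 − 7 ≡ 10 (mod 13). Hence c = [4, 8, 5, 1, 10].
  Check: interpolating c through the α_i gives m(x) = 9 + 4·x (degree < 2) with m(α_i) = c_i for every i, so c is indeed a codeword.


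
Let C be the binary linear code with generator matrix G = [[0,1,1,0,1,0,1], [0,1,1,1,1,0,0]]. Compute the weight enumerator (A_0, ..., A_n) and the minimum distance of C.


Weight distribution: A_0 = 1, A_2 = 1, A_4 = 2. Minimum distance d = 2.

Enumerate all 2^2 = 4 messages m ∈ F_2^2.
For each, compute codeword c = mG in F_2^7, then tally its weight.
  m = 00 → c = 0000000, weight = 0.
  m = 10 → c = 0110101, weight = 4.
  m = 01 → c = 0111100, weight = 4.
  m = 11 → c = 0001001, weight = 2.
Tally weights:
  weight 0: 1 codewords.
  weight 2: 1 codewords.
  weight 4: 2 codewords.
Minimum distance d = smallest w > 0 with A_w > 0 = 2.
Sanity: Σ A_w = 4 = 2^2 = 4 ✓.


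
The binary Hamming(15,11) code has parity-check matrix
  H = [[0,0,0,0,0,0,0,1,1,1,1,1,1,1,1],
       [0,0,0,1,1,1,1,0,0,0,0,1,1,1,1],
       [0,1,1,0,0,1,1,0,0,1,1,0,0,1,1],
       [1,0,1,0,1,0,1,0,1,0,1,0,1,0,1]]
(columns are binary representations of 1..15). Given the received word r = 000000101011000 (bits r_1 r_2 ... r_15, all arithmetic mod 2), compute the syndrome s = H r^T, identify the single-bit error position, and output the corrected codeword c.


s = (1, 0, 0, 1)^T, error position = 9, corrected codeword c = 000000100011000

Compute s = H r^T mod 2 one row at a time:
  s_1 = 0 + 1 + 0 + 1 + 1 + 0 + 0 + 0 = 3 ≡ 1 (mod 2).
  s_2 = 0 + 0 + 0 + 1 + 1 + 0 + 0 + 0 = 2 ≡ 0 (mod 2).
  s_3 = 0 + 0 + 0 + 1 + 0 + 1 + 0 + 0 = 2 ≡ 0 (mod 2).
  s_4 = 0 + 0 + 0 + 1 + 1 + 1 + 0 + 0 = 3 ≡ 1 (mod 2).
s = (1, 0, 0, 1)^T — this equals column 9 of H (binary 1001), so error is at position 9.
Correct: flip bit 9 of r = 000000101011000 to get c = 000000100011000.


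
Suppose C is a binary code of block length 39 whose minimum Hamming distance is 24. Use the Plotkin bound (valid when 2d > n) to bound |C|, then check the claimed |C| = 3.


Plotkin bound M ≤ 4; given |C| = 3 ≤ bound (satisfied).

Check applicability: 2d = 48, n = 39.
2d − n = 9 > 0, so Plotkin applies.
Compute d/(2d−n) = 24/9 ≈ 2.6667.
⌊d/(2d−n)⌋ = 2.
Plotkin bound: M ≤ 2·2 = 4.
Given |C| = 3, check: satisfied.
This |C| is below the Plotkin bound.


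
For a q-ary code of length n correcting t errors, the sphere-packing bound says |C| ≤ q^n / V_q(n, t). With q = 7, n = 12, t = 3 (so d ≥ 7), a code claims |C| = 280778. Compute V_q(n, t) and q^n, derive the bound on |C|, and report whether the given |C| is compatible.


V_q(n, t) = 49969, q^n = 13841287201, Hamming bound = 276997, |C| = 280778 > bound (violated).

Step 1: Compute V_q(n, t) = Σ_{j=0}^3 C(n, j) (q−1)^j.
  j = 0: C(12,0)·(6)^0 = 1·1 = 1.
  j = 1: C(12,1)·(6)^1 = 12·6 = 72.
  j = 2: C(12,2)·(6)^2 = 66·36 = 2376.
  j = 3: C(12,3)·(6)^3 = 220·216 = 47520.
  V_q(n, t) = 1 + 72 + 2376 + 47520 = 49969.
Step 2: q^n = 7^12 = 13841287201.
Step 3: Hamming bound ⌊q^n / V_q(n,t)⌋ = ⌊13841287201/49969⌋ = 276997.
Step 4: Compare |C| = 280778 to 276997: violated.
The claimed |C| lies above the Hamming bound, so no 7-ary code of length 12 with d ≥ 7 can have 280778 codewords.


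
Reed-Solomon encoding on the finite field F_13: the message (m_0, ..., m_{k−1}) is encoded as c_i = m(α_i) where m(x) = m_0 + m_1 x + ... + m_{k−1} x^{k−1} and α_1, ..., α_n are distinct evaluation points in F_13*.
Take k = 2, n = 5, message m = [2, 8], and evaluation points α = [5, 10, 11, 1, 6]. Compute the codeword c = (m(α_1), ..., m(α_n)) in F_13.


c = [3, 4, 12, 10, 11]

Message polynomial: m(x) = 2 + 8·x (mod 13).
For each evaluation point α_i, compute m(α_i) mod 13:
  α_1 = 5: Horner steps 8 → 3, so m(5) = 3.
  α_2 = 10: Horner steps 8 → 4, so m(10) = 4.
  α_3 = 11: Horner steps 8 → 12, so m(11) = 12.
  α_4 = 1: Horner steps 8 → 10, so m(1) = 10.
  α_5 = 6: Horner steps 8 → 11, so m(6) = 11.
Codeword c = [3, 4, 12, 10, 11] ∈ F_13^5.
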